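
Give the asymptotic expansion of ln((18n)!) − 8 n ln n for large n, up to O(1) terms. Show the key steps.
ln((18n)!) − 8 n ln n = 10 n ln n + 18(ln 18 − 1) n + (1/2) ln(2π·18n) + O(1/n)

Stirling: ln((18n)!) = 18n ln(18n) − 18n + (1/2) ln(2π·18n) + O(1/n).
Expand 18n ln(18n) = 18n (ln n + ln 18) = 18n ln n + 18n ln 18.
Subtract 8n ln n: leading term is (18 − 8) n ln n = 10 n ln n. The next term is 18n ln 18 − 18n = 18(ln 18 − 1) n. Then the (1/2) ln(2π·18n) correction.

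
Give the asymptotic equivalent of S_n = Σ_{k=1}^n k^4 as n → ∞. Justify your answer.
S_n ~ n^5 / 5

By integral comparison (Euler-Maclaurin), Σ_{k=1}^n k^4 = ∫_0^n x^4 dx + O(n^4) = n^5/5 + O(n^4). (Equivalently, Faulhaber's formula gives the same leading term.)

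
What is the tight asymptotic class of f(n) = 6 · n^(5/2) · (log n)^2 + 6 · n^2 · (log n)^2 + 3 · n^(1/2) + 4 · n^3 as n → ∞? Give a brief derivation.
f(n) ∈ Θ(n^3)

Compare the terms by growth order. For large n, n^a · (log n)^b dominates n^a' · (log n)^b' iff a > a', or (a = a' and b > b'). Ranking the 4 terms shows the dominant one is 4 · n^3. Hence f(n) ∈ Θ(n^3).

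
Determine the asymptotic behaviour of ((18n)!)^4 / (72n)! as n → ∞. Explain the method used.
((18n)!)^4/(72n)! ~ ((2π·18n)^(3/2) / 2) · 4^(−4·18n)  →  0

Write N = 18n. Stirling: N! ~ sqrt(2π N)(N/e)^N and (4N)! ~ sqrt(2π·4N)·(4N/e)^(4N).
  (N!)^4/(4N)! ~ (2π N)^(4/2) (N/e)^(4N) / [sqrt(2π·4N) (4N/e)^(4N)]
     = (2π N)^(4/2) / sqrt(2π·4N) · (N/(4N))^(4N)
     = (2π N)^((4−1)/2) / 2 · 4^(−4N).
Since 4^4 > 1, the factor 4^(−4N) decays exponentially, so the ratio → 0. Substituting N = 18n gives the stated form.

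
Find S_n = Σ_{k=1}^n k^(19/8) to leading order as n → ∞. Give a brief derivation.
S_n ~ (8/27) · n^(27/8)

Integral comparison: Σ_{k=1}^n k^(19/8) = ∫_0^n x^(19/8) dx + O(n^(19/8)). The integral is n^(1 + 19/8) / (1 + 19/8) = n^((19+8)/8) / ((19+8)/8) = (8/27) · n^(27/8).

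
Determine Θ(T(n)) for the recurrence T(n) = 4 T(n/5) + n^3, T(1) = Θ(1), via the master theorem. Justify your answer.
T(n) = Θ(n^3)

log_5 4 ≈ 0.861. f(n) = n^3 dominates n^(log_5 4) since 3 > 0.861, and the regularity condition a·f(n/b) = 4·(n/5)^3 = (4/125)·n^3 ≤ c·f(n) holds with c = 4/125 ≈ 0.032 < 1. So this is Case 3: T(n) = Θ(f(n)) = Θ(n^3).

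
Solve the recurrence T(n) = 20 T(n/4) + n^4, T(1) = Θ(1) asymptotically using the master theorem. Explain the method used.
T(n) = Θ(n^4)

log_4 20 ≈ 2.161. f(n) = n^4 dominates n^(log_4 20) since 4 > 2.161, and the regularity condition a·f(n/b) = 20·(n/4)^4 = (20/256)·n^4 ≤ c·f(n) holds with c = 20/256 ≈ 0.0781 < 1. So this is Case 3: T(n) = Θ(f(n)) = Θ(n^4).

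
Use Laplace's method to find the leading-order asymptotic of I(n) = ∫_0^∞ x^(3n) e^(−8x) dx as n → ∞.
I(n) ~ (sqrt(2π·3n) / 8) · (3n/(8e))^(3n)

Write the integrand as exp(3n ln x − 8x) and set f(x) = 3n ln x − 8x. Then f'(x) = 3n/x − 8 = 0 at x* = 3n/8, and f''(x*) = −3n/x*^2 = −8^2/(3n). Laplace's method (interior maximum) gives
  I(n) ~ e^(f(x*)) · sqrt(2π / |f''(x*)|)
        = exp(3n ln(3n/8) − 3n) · sqrt(2π · 3n / 8^2)
        = (3n/8)^(3n) e^(−3n) · sqrt(2π·3n) / 8
        = (sqrt(2π·3n) / 8) · (3n/(8e))^(3n).
This matches Γ(3n+1)/8^(3n+1) with Stirling applied to Γ.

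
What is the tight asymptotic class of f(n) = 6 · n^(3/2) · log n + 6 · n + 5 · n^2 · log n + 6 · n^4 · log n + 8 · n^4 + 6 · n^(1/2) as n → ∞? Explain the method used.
f(n) ∈ Θ(n^4 · log n)

Compare the terms by growth order. For large n, n^a · (log n)^b dominates n^a' · (log n)^b' iff a > a', or (a = a' and b > b'). Ranking the 6 terms shows the dominant one is 6 · n^4 · log n. Hence f(n) ∈ Θ(n^4 · log n).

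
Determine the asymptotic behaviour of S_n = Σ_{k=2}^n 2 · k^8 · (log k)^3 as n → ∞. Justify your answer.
S_n ~ 2 · n^9 · (log n)^3 / 9

By integral comparison, S_n = ∫_1^n 2 · x^8 · (log x)^3 dx + O(n^8 · (log n)^3). For the integral, the leading term of ∫_1^n x^8 (log x)^3 dx is n^9/9 · (log n)^3 (by repeated integration by parts; each step lowers the log-exponent and produces a relatively O(1/log n) correction). Hence S_n ~ 2 · n^9 · (log n)^3 / 9.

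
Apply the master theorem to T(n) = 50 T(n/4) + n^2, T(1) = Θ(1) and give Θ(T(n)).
T(n) = Θ(n^(log_4 50))

Master theorem: compare f(n) = n^2 to n^(log_4 50) where log_4 50 ≈ 2.822. Since 2 < log_4 50, we have f(n) = O(n^(log_4 50 − ε)) for some ε > 0 — Case 1. Hence T(n) = Θ(n^(log_4 50)).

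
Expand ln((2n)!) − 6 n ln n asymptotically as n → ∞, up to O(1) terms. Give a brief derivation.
ln((2n)!) − 6 n ln n = −4 n ln n + 2(ln 2 − 1) n + (1/2) ln(2π·2n) + O(1/n)

Stirling: ln((2n)!) = 2n ln(2n) − 2n + (1/2) ln(2π·2n) + O(1/n).
Expand 2n ln(2n) = 2n (ln n + ln 2) = 2n ln n + 2n ln 2.
Subtract 6n ln n: leading term is (2 − 6) n ln n = −4 n ln n. The next term is 2n ln 2 − 2n = 2(ln 2 − 1) n. Then the (1/2) ln(2π·2n) correction.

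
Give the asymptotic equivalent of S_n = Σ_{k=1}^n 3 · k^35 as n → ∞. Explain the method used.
S_n ~ n^36 / 12

By integral comparison (Euler-Maclaurin), Σ_{k=1}^n 3 · k^35 = 3 · ∫_0^n x^35 dx + O(n^35) = 3 · n^36/36 = n^36 / 12 + O(n^35). (Equivalently, Faulhaber's formula gives the same leading term.)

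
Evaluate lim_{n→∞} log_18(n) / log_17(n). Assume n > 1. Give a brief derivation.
lim = ln(17) / ln(18) = log_18(17)

Change of base: log_18(n) = ln n / ln 18 and log_17(n) = ln n / ln 17. The ratio is (ln n / ln 18) · (ln 17 / ln n) = ln 17 / ln 18, a constant independent of n. So the limit is ln 17 / ln 18 = log_18(17).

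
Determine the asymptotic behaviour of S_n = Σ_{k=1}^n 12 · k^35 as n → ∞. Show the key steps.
S_n ~ n^36 / 3

By integral comparison (Euler-Maclaurin), Σ_{k=1}^n 12 · k^35 = 12 · ∫_0^n x^35 dx + O(n^35) = 12 · n^36/36 = n^36 / 3 + O(n^35). (Equivalently, Faulhaber's formula gives the same leading term.)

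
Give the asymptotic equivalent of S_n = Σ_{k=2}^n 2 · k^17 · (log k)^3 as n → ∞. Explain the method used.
S_n ~ n^18 · (log n)^3 / 9

By integral comparison, S_n = ∫_1^n 2 · x^17 · (log x)^3 dx + O(n^17 · (log n)^3). For the integral, the leading term of ∫_1^n x^17 (log x)^3 dx is n^18/18 · (log n)^3 (by repeated integration by parts; each step lowers the log-exponent and produces a relatively O(1/log n) correction). Hence S_n ~ n^18 · (log n)^3 / 9.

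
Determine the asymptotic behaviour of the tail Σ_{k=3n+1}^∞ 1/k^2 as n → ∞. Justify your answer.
Σ_{k>3n} 1/k^2 ~ 1/(1 · (3n))

Compare to the integral: ∫_{3n}^∞ x^(−2) dx = [−x^(−1)/1]_{3n}^∞ = 1/((2−1)·(3n)). Euler-Maclaurin then gives
  Σ_{k>3n} 1/k^2 = ∫_{3n}^∞ dx/x^2 − 1/(2·(3n)^2) + O(1/(3n)^3).
(Equivalently this is ζ(2) − Σ_{k≤3n} 1/k^2.)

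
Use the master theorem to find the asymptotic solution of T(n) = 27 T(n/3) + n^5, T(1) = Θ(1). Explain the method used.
T(n) = Θ(n^5)

log_3 27 ≈ 3.000. f(n) = n^5 dominates n^(log_3 27) since 5 > 3.000, and the regularity condition a·f(n/b) = 27·(n/3)^5 = (27/243)·n^5 ≤ c·f(n) holds with c = 27/243 ≈ 0.111 < 1. So this is Case 3: T(n) = Θ(f(n)) = Θ(n^5).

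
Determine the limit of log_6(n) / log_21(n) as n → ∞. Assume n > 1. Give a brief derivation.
lim = ln(21) / ln(6) = log_6(21)

Change of base: log_6(n) = ln n / ln 6 and log_21(n) = ln n / ln 21. The ratio is (ln n / ln 6) · (ln 21 / ln n) = ln 21 / ln 6, a constant independent of n. So the limit is ln 21 / ln 6 = log_6(21).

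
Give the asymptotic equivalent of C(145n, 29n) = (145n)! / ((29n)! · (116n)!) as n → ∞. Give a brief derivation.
C(145n, 29n) ~ (3125/256)^(29n) · sqrt(5/(8π·29n))

Write N = 29n. Apply Stirling to each factorial:
  (5N)! ~ sqrt(2π·5N) · (5N/e)^(5N),
  N! ~ sqrt(2π N) · (N/e)^N,
  (4N)! ~ sqrt(2π·4N) · (4N/e)^(4N).
The exponential factors combine to (5N)^(5N) / (N^N · (4N)^(4N)) = 5^(5N)/4^(4N) = (5^5/4^4)^N = (3125/256)^N.
The square-root prefactors combine to sqrt(2π·5N) / (sqrt(2π N)·sqrt(2π·4N)) = sqrt(5 / (2π·4·N)) = sqrt(5/(8π·29n)).
Substituting N = 29n: C(145n, 29n) ~ (3125/256)^(29n) · sqrt(5/(8π·29n)).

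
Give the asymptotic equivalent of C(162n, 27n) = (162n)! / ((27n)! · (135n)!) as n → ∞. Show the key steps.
C(162n, 27n) ~ (46656/3125)^(27n) · sqrt(3/(5π·27n))

Write N = 27n. Apply Stirling to each factorial:
  (6N)! ~ sqrt(2π·6N) · (6N/e)^(6N),
  N! ~ sqrt(2π N) · (N/e)^N,
  (5N)! ~ sqrt(2π·5N) · (5N/e)^(5N).
The exponential factors combine to (6N)^(6N) / (N^N · (5N)^(5N)) = 6^(6N)/5^(5N) = (6^6/5^5)^N = (46656/3125)^N.
The square-root prefactors combine to sqrt(2π·6N) / (sqrt(2π N)·sqrt(2π·5N)) = sqrt(6 / (2π·5·N)) = sqrt(3/(5π·27n)).
Substituting N = 27n: C(162n, 27n) ~ (46656/3125)^(27n) · sqrt(3/(5π·27n)).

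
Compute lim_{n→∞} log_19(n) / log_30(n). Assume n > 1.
lim = ln(30) / ln(19) = log_19(30)

Change of base: log_19(n) = ln n / ln 19 and log_30(n) = ln n / ln 30. The ratio is (ln n / ln 19) · (ln 30 / ln n) = ln 30 / ln 19, a constant independent of n. So the limit is ln 30 / ln 19 = log_19(30).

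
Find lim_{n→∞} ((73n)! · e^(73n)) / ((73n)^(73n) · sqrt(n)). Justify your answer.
lim = sqrt(2π·73)

Stirling: (73n)! ~ sqrt(2π·73n) · (73n/e)^(73n). Hence
  (73n)! · e^(73n) / (73n)^(73n) ~ sqrt(2π·73n).
Dividing by sqrt(n): sqrt(2π·73n) / sqrt(n) = sqrt(2π·73) · n^((1−1)/2), so the limit is sqrt(2π·73).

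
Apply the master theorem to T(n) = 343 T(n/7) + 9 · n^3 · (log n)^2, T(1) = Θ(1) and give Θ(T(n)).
T(n) = Θ(n^3 · (log n)^3)

Here log_7 343 = 3 and f(n) = 9 · n^3 · (log n)^2 = Θ(n^(log_7 343) · (log n)^2). This is the extended Case 2 of the master theorem (f matches the critical exponent up to log factors), giving T(n) = Θ(n^(log_7 343) · (log n)^(2+1)) = Θ(n^3 · (log n)^3).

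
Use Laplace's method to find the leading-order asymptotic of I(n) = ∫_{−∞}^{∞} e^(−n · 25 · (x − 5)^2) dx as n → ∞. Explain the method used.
I(n) = sqrt(π/(25n))

Here φ(x) = 25 · (x − 5)^2 has its unique minimum at x* = 5 with φ(x*) = 0 and φ''(x*) = 50. Laplace's method gives
  I(n) ~ e^(−n φ(x*)) · sqrt(2π / (n · φ''(x*))) = sqrt(2π / (50n)) = sqrt(π/(25n)).
This is exact: substituting u = (x − 5)·sqrt(25n) gives I(n) = (1/sqrt(25n)) ∫_{−∞}^{∞} e^(−u^2) du = sqrt(π/(25n)).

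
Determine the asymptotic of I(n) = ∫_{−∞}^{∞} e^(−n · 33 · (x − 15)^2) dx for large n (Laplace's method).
I(n) = sqrt(π/(33n))

Here φ(x) = 33 · (x − 15)^2 has its unique minimum at x* = 15 with φ(x*) = 0 and φ''(x*) = 66. Laplace's method gives
  I(n) ~ e^(−n φ(x*)) · sqrt(2π / (n · φ''(x*))) = sqrt(2π / (66n)) = sqrt(π/(33n)).
This is exact: substituting u = (x − 15)·sqrt(33n) gives I(n) = (1/sqrt(33n)) ∫_{−∞}^{∞} e^(−u^2) du = sqrt(π/(33n)).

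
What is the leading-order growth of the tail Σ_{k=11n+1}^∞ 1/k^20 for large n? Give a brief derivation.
Σ_{k>11n} 1/k^20 ~ 1/(19 · (11n)^19)

Compare to the integral: ∫_{11n}^∞ x^(−20) dx = [−x^(−19)/19]_{11n}^∞ = 1/((20−1)·(11n)^19). Euler-Maclaurin then gives
  Σ_{k>11n} 1/k^20 = ∫_{11n}^∞ dx/x^20 − 1/(2·(11n)^20) + O(1/(11n)^21).
(Equivalently this is ζ(20) − Σ_{k≤11n} 1/k^20.)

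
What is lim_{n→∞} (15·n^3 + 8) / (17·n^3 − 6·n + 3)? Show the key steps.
lim = 15/17

For large n the leading n^3 terms dominate both numerator and denominator. Dividing top and bottom by n^3, every other term tends to 0, leaving 15/17.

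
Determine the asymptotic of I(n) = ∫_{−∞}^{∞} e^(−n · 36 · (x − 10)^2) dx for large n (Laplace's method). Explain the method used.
I(n) = sqrt(π/(36n))

Here φ(x) = 36 · (x − 10)^2 has its unique minimum at x* = 10 with φ(x*) = 0 and φ''(x*) = 72. Laplace's method gives
  I(n) ~ e^(−n φ(x*)) · sqrt(2π / (n · φ''(x*))) = sqrt(2π / (72n)) = sqrt(π/(36n)).
This is exact: substituting u = (x − 10)·sqrt(36n) gives I(n) = (1/sqrt(36n)) ∫_{−∞}^{∞} e^(−u^2) du = sqrt(π/(36n)).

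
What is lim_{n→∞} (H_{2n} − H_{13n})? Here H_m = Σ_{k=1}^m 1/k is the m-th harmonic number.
lim = ln(2/13)

Euler-Maclaurin gives H_m = ln m + γ + 1/(2m) + O(1/m^2). The γ and O(1/m) terms cancel in the difference:
  H_{2n} − H_{13n} = ln(2n) − ln(13n) + O(1/n) = ln(2/13) + O(1/n).
Hence the limit is ln(2/13).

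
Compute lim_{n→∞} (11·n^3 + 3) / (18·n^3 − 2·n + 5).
lim = 11/18

For large n the leading n^3 terms dominate both numerator and denominator. Dividing top and bottom by n^3, every other term tends to 0, leaving 11/18.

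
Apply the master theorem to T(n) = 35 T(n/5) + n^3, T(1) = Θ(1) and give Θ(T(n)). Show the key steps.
T(n) = Θ(n^3)

log_5 35 ≈ 2.209. f(n) = n^3 dominates n^(log_5 35) since 3 > 2.209, and the regularity condition a·f(n/b) = 35·(n/5)^3 = (35/125)·n^3 ≤ c·f(n) holds with c = 35/125 ≈ 0.28 < 1. So this is Case 3: T(n) = Θ(f(n)) = Θ(n^3).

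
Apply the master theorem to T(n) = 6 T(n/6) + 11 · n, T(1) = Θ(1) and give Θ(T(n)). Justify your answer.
T(n) = Θ(n log n)

log_6 6 = 1, and f(n) = 11 · n = Θ(n^(log_6 6)). This is Case 2 of the master theorem: T(n) = Θ(f(n) · log n) = Θ(n log n).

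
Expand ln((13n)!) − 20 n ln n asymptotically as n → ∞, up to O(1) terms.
ln((13n)!) − 20 n ln n = −7 n ln n + 13(ln 13 − 1) n + (1/2) ln(2π·13n) + O(1/n)

Stirling: ln((13n)!) = 13n ln(13n) − 13n + (1/2) ln(2π·13n) + O(1/n).
Expand 13n ln(13n) = 13n (ln n + ln 13) = 13n ln n + 13n ln 13.
Subtract 20n ln n: leading term is (13 − 20) n ln n = −7 n ln n. The next term is 13n ln 13 − 13n = 13(ln 13 − 1) n. Then the (1/2) ln(2π·13n) correction.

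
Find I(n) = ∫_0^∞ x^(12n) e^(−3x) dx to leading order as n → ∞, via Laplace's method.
I(n) ~ (sqrt(2π·12n) / 3) · (12n/(3e))^(12n)

Write the integrand as exp(12n ln x − 3x) and set f(x) = 12n ln x − 3x. Then f'(x) = 12n/x − 3 = 0 at x* = 12n/3, and f''(x*) = −12n/x*^2 = −3^2/(12n). Laplace's method (interior maximum) gives
  I(n) ~ e^(f(x*)) · sqrt(2π / |f''(x*)|)
        = exp(12n ln(12n/3) − 12n) · sqrt(2π · 12n / 3^2)
        = (12n/3)^(12n) e^(−12n) · sqrt(2π·12n) / 3
        = (sqrt(2π·12n) / 3) · (12n/(3e))^(12n).
This matches Γ(12n+1)/3^(12n+1) with Stirling applied to Γ.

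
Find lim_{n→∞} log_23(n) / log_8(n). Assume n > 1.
lim = ln(8) / ln(23) = log_23(8)

Change of base: log_23(n) = ln n / ln 23 and log_8(n) = ln n / ln 8. The ratio is (ln n / ln 23) · (ln 8 / ln n) = ln 8 / ln 23, a constant independent of n. So the limit is ln 8 / ln 23 = log_23(8).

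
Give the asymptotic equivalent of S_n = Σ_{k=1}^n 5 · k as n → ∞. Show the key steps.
S_n ~ 5 · n^2 / 2

By integral comparison (Euler-Maclaurin), Σ_{k=1}^n 5 · k = 5 · ∫_0^n x^1 dx + O(n) = 5 · n^2/2 + O(n). (Equivalently, Faulhaber's formula gives the same leading term.)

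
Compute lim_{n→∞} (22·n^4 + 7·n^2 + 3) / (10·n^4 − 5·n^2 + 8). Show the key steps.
lim = 22/10 = 11/5

For large n the leading n^4 terms dominate both numerator and denominator. Dividing top and bottom by n^4, every other term tends to 0, leaving 22/10 = 11/5.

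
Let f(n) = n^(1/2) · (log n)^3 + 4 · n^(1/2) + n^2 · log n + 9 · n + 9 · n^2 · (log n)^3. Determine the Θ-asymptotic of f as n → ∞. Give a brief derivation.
f(n) ∈ Θ(n^2 · (log n)^3)

Compare the terms by growth order. For large n, n^a · (log n)^b dominates n^a' · (log n)^b' iff a > a', or (a = a' and b > b'). Ranking the 5 terms shows the dominant one is 9 · n^2 · (log n)^3. Hence f(n) ∈ Θ(n^2 · (log n)^3).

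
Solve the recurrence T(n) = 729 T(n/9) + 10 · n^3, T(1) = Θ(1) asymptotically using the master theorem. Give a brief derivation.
T(n) = Θ(n^3 log n)

log_9 729 = 3, and f(n) = 10 · n^3 = Θ(n^(log_9 729)). This is Case 2 of the master theorem: T(n) = Θ(f(n) · log n) = Θ(n^3 log n).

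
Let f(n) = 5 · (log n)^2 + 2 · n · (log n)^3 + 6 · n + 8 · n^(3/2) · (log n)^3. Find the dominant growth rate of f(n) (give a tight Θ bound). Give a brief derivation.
f(n) ∈ Θ(n^(3/2) · (log n)^3)

Compare the terms by growth order. For large n, n^a · (log n)^b dominates n^a' · (log n)^b' iff a > a', or (a = a' and b > b'). Ranking the 4 terms shows the dominant one is 8 · n^(3/2) · (log n)^3. Hence f(n) ∈ Θ(n^(3/2) · (log n)^3).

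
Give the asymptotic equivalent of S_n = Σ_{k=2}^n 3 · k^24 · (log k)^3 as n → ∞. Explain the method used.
S_n ~ 3 · n^25 · (log n)^3 / 25

By integral comparison, S_n = ∫_1^n 3 · x^24 · (log x)^3 dx + O(n^24 · (log n)^3). For the integral, the leading term of ∫_1^n x^24 (log x)^3 dx is n^25/25 · (log n)^3 (by repeated integration by parts; each step lowers the log-exponent and produces a relatively O(1/log n) correction). Hence S_n ~ 3 · n^25 · (log n)^3 / 25.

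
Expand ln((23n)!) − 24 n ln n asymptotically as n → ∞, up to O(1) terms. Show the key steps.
ln((23n)!) − 24 n ln n = −n ln n + 23(ln 23 − 1) n + (1/2) ln(2π·23n) + O(1/n)

Stirling: ln((23n)!) = 23n ln(23n) − 23n + (1/2) ln(2π·23n) + O(1/n).
Expand 23n ln(23n) = 23n (ln n + ln 23) = 23n ln n + 23n ln 23.
Subtract 24n ln n: leading term is (23 − 24) n ln n = −n ln n. The next term is 23n ln 23 − 23n = 23(ln 23 − 1) n. Then the (1/2) ln(2π·23n) correction.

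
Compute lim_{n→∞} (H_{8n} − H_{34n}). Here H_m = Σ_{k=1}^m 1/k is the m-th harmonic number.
lim = ln(8/34) = ln(4/17)

Euler-Maclaurin gives H_m = ln m + γ + 1/(2m) + O(1/m^2). The γ and O(1/m) terms cancel in the difference:
  H_{8n} − H_{34n} = ln(8n) − ln(34n) + O(1/n) = ln(8/34) + O(1/n).
Hence the limit is ln(8/34) = ln(4/17).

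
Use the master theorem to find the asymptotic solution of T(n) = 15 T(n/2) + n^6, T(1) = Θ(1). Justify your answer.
T(n) = Θ(n^6)

log_2 15 ≈ 3.907. f(n) = n^6 dominates n^(log_2 15) since 6 > 3.907, and the regularity condition a·f(n/b) = 15·(n/2)^6 = (15/64)·n^6 ≤ c·f(n) holds with c = 15/64 ≈ 0.234 < 1. So this is Case 3: T(n) = Θ(f(n)) = Θ(n^6).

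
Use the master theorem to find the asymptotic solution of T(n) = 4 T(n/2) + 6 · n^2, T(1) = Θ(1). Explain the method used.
T(n) = Θ(n^2 log n)

log_2 4 = 2, and f(n) = 6 · n^2 = Θ(n^(log_2 4)). This is Case 2 of the master theorem: T(n) = Θ(f(n) · log n) = Θ(n^2 log n).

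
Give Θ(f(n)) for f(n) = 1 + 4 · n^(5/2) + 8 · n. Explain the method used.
f(n) ∈ Θ(n^(5/2))

Compare the terms by growth order. For large n, n^a · (log n)^b dominates n^a' · (log n)^b' iff a > a', or (a = a' and b > b'). Ranking the 3 terms shows the dominant one is 4 · n^(5/2). Hence f(n) ∈ Θ(n^(5/2)).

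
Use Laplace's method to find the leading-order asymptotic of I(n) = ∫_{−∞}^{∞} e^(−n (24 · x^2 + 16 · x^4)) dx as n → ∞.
I(n) ~ sqrt(π/(24n))

φ(x) = 24 · x^2 + 16 · x^4 has its unique global minimum at x* = 0 (since φ'(x) = 48x + 64x^3 = 0 only at x = 0 for real x with both coefficients positive, and φ → ∞ as |x| → ∞). At x* = 0, φ(0) = 0 and φ''(0) = 48. Laplace's method then gives
  I(n) ~ sqrt(2π / (n · φ''(0))) · e^(−n φ(0)) = sqrt(2π / (48n)) = sqrt(π/(24n)).
The 16 · x^4 term contributes only at subleading order (an O(1/n) relative correction).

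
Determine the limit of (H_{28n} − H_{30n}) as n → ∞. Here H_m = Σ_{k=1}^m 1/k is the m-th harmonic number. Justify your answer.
lim = ln(28/30) = ln(14/15)

Euler-Maclaurin gives H_m = ln m + γ + 1/(2m) + O(1/m^2). The γ and O(1/m) terms cancel in the difference:
  H_{28n} − H_{30n} = ln(28n) − ln(30n) + O(1/n) = ln(28/30) + O(1/n).
Hence the limit is ln(28/30) = ln(14/15).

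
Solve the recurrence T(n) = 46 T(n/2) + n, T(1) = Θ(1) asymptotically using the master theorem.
T(n) = Θ(n^(log_2 46))

Master theorem: compare f(n) = n to n^(log_2 46) where log_2 46 ≈ 5.524. Since 1 < log_2 46, we have f(n) = O(n^(log_2 46 − ε)) for some ε > 0 — Case 1. Hence T(n) = Θ(n^(log_2 46)).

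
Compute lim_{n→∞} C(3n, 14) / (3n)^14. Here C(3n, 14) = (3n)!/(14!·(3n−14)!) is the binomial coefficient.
lim = 1/14! = 1/87178291200

With N = 3n → ∞: C(N, 14) / N^14 = [N(N−1)…(N−13)] / (14! · N^14) = (1/14!) · 1 · (1 − 1/(3n)) · … · (1 − 13/(3n)). Each factor → 1 as N → ∞, so the limit is 1/14! = 1/87178291200.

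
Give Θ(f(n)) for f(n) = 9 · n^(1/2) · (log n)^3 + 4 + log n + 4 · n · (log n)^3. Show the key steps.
f(n) ∈ Θ(n · (log n)^3)

Compare the terms by growth order. For large n, n^a · (log n)^b dominates n^a' · (log n)^b' iff a > a', or (a = a' and b > b'). Ranking the 4 terms shows the dominant one is 4 · n · (log n)^3. Hence f(n) ∈ Θ(n · (log n)^3).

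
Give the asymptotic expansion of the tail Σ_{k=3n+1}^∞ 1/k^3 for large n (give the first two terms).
Σ_{k>3n} 1/k^3 = 1/(2 · (3n)^2) − 1/(2 · (3n)^3) + O(1/(3n)^4)

Compare to the integral: ∫_{3n}^∞ x^(−3) dx = [−x^(−2)/2]_{3n}^∞ = 1/((3−1)·(3n)^2). The Euler-Maclaurin correction adds −f(3n)/2 = −1/(2·(3n)^3). Euler-Maclaurin then gives
  Σ_{k>3n} 1/k^3 = ∫_{3n}^∞ dx/x^3 − 1/(2·(3n)^3) + O(1/(3n)^4).
(Equivalently this is ζ(3) − Σ_{k≤3n} 1/k^3.)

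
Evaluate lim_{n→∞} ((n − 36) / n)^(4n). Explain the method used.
lim = e^(−144)

Rewrite as (1 − 36/n)^(4n). By the standard limit (1 + x/n)^n → e^x, we have (1 − 36/n)^n → e^(−36), and raising to the 4th power gives e^(−144).
More precisely, ln[(1 − 36/n)^(4n)] = 4n · ln(1 − 36/n) = 4n · (-36/n + O(1/n^2)) = -144 + O(1/n) → -144.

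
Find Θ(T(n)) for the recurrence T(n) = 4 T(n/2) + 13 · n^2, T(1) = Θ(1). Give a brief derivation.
T(n) = Θ(n^2 log n)

log_2 4 = 2, and f(n) = 13 · n^2 = Θ(n^(log_2 4)). This is Case 2 of the master theorem: T(n) = Θ(f(n) · log n) = Θ(n^2 log n).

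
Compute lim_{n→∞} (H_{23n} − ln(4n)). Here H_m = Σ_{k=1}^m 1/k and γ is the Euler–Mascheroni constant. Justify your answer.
lim = ln(23/4) + γ

By Euler-Maclaurin, H_m = ln m + γ + O(1/m). So
  H_{23n} − ln(4n) = ln(23n) + γ − ln(4n) + O(1/n)
                       = ln(23/4) + γ + O(1/n).
Hence the limit is ln(23/4) + γ.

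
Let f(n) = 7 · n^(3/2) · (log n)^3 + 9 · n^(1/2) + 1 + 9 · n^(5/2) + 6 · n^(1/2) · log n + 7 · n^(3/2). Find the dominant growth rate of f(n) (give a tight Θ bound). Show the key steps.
f(n) ∈ Θ(n^(5/2))

Compare the terms by growth order. For large n, n^a · (log n)^b dominates n^a' · (log n)^b' iff a > a', or (a = a' and b > b'). Ranking the 6 terms shows the dominant one is 9 · n^(5/2). Hence f(n) ∈ Θ(n^(5/2)).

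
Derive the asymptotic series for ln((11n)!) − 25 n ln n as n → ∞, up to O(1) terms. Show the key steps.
ln((11n)!) − 25 n ln n = −14 n ln n + 11(ln 11 − 1) n + (1/2) ln(2π·11n) + O(1/n)

Stirling: ln((11n)!) = 11n ln(11n) − 11n + (1/2) ln(2π·11n) + O(1/n).
Expand 11n ln(11n) = 11n (ln n + ln 11) = 11n ln n + 11n ln 11.
Subtract 25n ln n: leading term is (11 − 25) n ln n = −14 n ln n. The next term is 11n ln 11 − 11n = 11(ln 11 − 1) n. Then the (1/2) ln(2π·11n) correction.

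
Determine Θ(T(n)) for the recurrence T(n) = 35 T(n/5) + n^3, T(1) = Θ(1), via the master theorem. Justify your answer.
T(n) = Θ(n^3)

log_5 35 ≈ 2.209. f(n) = n^3 dominates n^(log_5 35) since 3 > 2.209, and the regularity condition a·f(n/b) = 35·(n/5)^3 = (35/125)·n^3 ≤ c·f(n) holds with c = 35/125 ≈ 0.28 < 1. So this is Case 3: T(n) = Θ(f(n)) = Θ(n^3).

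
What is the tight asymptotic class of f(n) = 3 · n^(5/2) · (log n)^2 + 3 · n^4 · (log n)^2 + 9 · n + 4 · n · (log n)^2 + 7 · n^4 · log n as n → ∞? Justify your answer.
f(n) ∈ Θ(n^4 · (log n)^2)

Compare the terms by growth order. For large n, n^a · (log n)^b dominates n^a' · (log n)^b' iff a > a', or (a = a' and b > b'). Ranking the 5 terms shows the dominant one is 3 · n^4 · (log n)^2. Hence f(n) ∈ Θ(n^4 · (log n)^2).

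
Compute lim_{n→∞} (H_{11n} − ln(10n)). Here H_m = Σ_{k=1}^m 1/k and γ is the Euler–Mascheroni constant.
lim = ln(11/10) + γ

By Euler-Maclaurin, H_m = ln m + γ + O(1/m). So
  H_{11n} − ln(10n) = ln(11n) + γ − ln(10n) + O(1/n)
                       = ln(11/10) + γ + O(1/n).
Hence the limit is ln(11/10) + γ.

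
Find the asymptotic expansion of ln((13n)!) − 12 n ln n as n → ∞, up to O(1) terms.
ln((13n)!) − 12 n ln n = n ln n + 13(ln 13 − 1) n + (1/2) ln(2π·13n) + O(1/n)

Stirling: ln((13n)!) = 13n ln(13n) − 13n + (1/2) ln(2π·13n) + O(1/n).
Expand 13n ln(13n) = 13n (ln n + ln 13) = 13n ln n + 13n ln 13.
Subtract 12n ln n: leading term is (13 − 12) n ln n = n ln n. The next term is 13n ln 13 − 13n = 13(ln 13 − 1) n. Then the (1/2) ln(2π·13n) correction.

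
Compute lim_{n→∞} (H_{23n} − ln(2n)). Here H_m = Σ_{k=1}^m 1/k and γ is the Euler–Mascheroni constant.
lim = ln(23/2) + γ

By Euler-Maclaurin, H_m = ln m + γ + O(1/m). So
  H_{23n} − ln(2n) = ln(23n) + γ − ln(2n) + O(1/n)
                       = ln(23/2) + γ + O(1/n).
Hence the limit is ln(23/2) + γ.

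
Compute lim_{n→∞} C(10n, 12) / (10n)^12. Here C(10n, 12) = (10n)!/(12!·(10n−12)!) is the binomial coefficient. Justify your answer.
lim = 1/12! = 1/479001600

With N = 10n → ∞: C(N, 12) / N^12 = [N(N−1)…(N−11)] / (12! · N^12) = (1/12!) · 1 · (1 − 1/(10n)) · … · (1 − 11/(10n)). Each factor → 1 as N → ∞, so the limit is 1/12! = 1/479001600.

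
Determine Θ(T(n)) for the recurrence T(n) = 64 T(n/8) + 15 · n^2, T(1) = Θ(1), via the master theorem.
T(n) = Θ(n^2 log n)

log_8 64 = 2, and f(n) = 15 · n^2 = Θ(n^(log_8 64)). This is Case 2 of the master theorem: T(n) = Θ(f(n) · log n) = Θ(n^2 log n).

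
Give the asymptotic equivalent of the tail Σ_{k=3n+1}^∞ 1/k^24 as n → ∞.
Σ_{k>3n} 1/k^24 ~ 1/(23 · (3n)^23)

Compare to the integral: ∫_{3n}^∞ x^(−24) dx = [−x^(−23)/23]_{3n}^∞ = 1/((24−1)·(3n)^23). Euler-Maclaurin then gives
  Σ_{k>3n} 1/k^24 = ∫_{3n}^∞ dx/x^24 − 1/(2·(3n)^24) + O(1/(3n)^25).
(Equivalently this is ζ(24) − Σ_{k≤3n} 1/k^24.)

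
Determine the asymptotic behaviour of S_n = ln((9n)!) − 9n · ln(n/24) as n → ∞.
S_n ~ 9n · (ln 216 − 1) + O(ln n)

Stirling: ln((9n)!) = 9n ln(9n) − 9n + O(ln n).
  S_n = 9n ln(9n) − 9n − 9n ln(n/24) + O(ln n)
      = 9n ln(9n) − 9n ln n + 9n ln 24 − 9n + O(ln n)
      = 9n ln 9 + 9n ln 24 − 9n + O(ln n)
      = 9n (ln 216 − 1) + O(ln n).
Numerically ln(216) − 1 ≈ 4.3753.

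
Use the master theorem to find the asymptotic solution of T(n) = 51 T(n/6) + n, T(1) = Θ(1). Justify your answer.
T(n) = Θ(n^(log_6 51))

Master theorem: compare f(n) = n to n^(log_6 51) where log_6 51 ≈ 2.194. Since 1 < log_6 51, we have f(n) = O(n^(log_6 51 − ε)) for some ε > 0 — Case 1. Hence T(n) = Θ(n^(log_6 51)).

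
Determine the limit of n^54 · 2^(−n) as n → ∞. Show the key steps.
lim = 0

Exponentials with base > 1 dominate every fixed polynomial: for any fixed c, n^c / 2^n → 0 as n → ∞ (e.g. by the ratio test, or by writing 2^n = e^(n ln 2) and noting e^(n ln 2) / n^c → ∞). Hence n^54 · 2^(−n) = n^54 / 2^n → 0.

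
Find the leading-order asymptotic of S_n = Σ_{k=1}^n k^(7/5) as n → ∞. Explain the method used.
S_n ~ (5/12) · n^(12/5)

Integral comparison: Σ_{k=1}^n k^(7/5) = ∫_0^n x^(7/5) dx + O(n^(7/5)). The integral is n^(1 + 7/5) / (1 + 7/5) = n^((7+5)/5) / ((7+5)/5) = (5/12) · n^(12/5).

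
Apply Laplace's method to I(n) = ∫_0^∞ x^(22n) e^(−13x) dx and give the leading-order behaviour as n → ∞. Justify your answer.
I(n) ~ (sqrt(2π·22n) / 13) · (22n/(13e))^(22n)

Write the integrand as exp(22n ln x − 13x) and set f(x) = 22n ln x − 13x. Then f'(x) = 22n/x − 13 = 0 at x* = 22n/13, and f''(x*) = −22n/x*^2 = −13^2/(22n). Laplace's method (interior maximum) gives
  I(n) ~ e^(f(x*)) · sqrt(2π / |f''(x*)|)
        = exp(22n ln(22n/13) − 22n) · sqrt(2π · 22n / 13^2)
        = (22n/13)^(22n) e^(−22n) · sqrt(2π·22n) / 13
        = (sqrt(2π·22n) / 13) · (22n/(13e))^(22n).
This matches Γ(22n+1)/13^(22n+1) with Stirling applied to Γ.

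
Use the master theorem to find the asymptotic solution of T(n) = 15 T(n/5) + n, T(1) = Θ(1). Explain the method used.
T(n) = Θ(n^(log_5 15))

Master theorem: compare f(n) = n to n^(log_5 15) where log_5 15 ≈ 1.683. Since 1 < log_5 15, we have f(n) = O(n^(log_5 15 − ε)) for some ε > 0 — Case 1. Hence T(n) = Θ(n^(log_5 15)).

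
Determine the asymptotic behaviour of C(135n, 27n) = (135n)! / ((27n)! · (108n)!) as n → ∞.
C(135n, 27n) ~ (3125/256)^(27n) · sqrt(5/(8π·27n))

Write N = 27n. Apply Stirling to each factorial:
  (5N)! ~ sqrt(2π·5N) · (5N/e)^(5N),
  N! ~ sqrt(2π N) · (N/e)^N,
  (4N)! ~ sqrt(2π·4N) · (4N/e)^(4N).
The exponential factors combine to (5N)^(5N) / (N^N · (4N)^(4N)) = 5^(5N)/4^(4N) = (5^5/4^4)^N = (3125/256)^N.
The square-root prefactors combine to sqrt(2π·5N) / (sqrt(2π N)·sqrt(2π·4N)) = sqrt(5 / (2π·4·N)) = sqrt(5/(8π·27n)).
Substituting N = 27n: C(135n, 27n) ~ (3125/256)^(27n) · sqrt(5/(8π·27n)).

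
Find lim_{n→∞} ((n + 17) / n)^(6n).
lim = e^102

Rewrite as (1 + 17/n)^(6n). By the standard limit (1 + x/n)^n → e^x, we have (1 + 17/n)^n → e^17, and raising to the 6th power gives e^102.
More precisely, ln[(1 + 17/n)^(6n)] = 6n · ln(1 + 17/n) = 6n · (17/n + O(1/n^2)) = 102 + O(1/n) → 102.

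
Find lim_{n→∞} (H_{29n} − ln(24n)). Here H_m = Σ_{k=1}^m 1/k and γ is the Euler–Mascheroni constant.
lim = ln(29/24) + γ

By Euler-Maclaurin, H_m = ln m + γ + O(1/m). So
  H_{29n} − ln(24n) = ln(29n) + γ − ln(24n) + O(1/n)
                       = ln(29/24) + γ + O(1/n).
Hence the limit is ln(29/24) + γ.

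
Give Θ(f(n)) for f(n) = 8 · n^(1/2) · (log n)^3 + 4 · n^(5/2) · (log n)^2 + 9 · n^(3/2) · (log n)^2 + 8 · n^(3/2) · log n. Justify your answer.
f(n) ∈ Θ(n^(5/2) · (log n)^2)

Compare the terms by growth order. For large n, n^a · (log n)^b dominates n^a' · (log n)^b' iff a > a', or (a = a' and b > b'). Ranking the 4 terms shows the dominant one is 4 · n^(5/2) · (log n)^2. Hence f(n) ∈ Θ(n^(5/2) · (log n)^2).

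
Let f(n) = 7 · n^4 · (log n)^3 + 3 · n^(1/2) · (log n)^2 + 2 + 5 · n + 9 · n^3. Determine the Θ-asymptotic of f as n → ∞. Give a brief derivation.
f(n) ∈ Θ(n^4 · (log n)^3)

Compare the terms by growth order. For large n, n^a · (log n)^b dominates n^a' · (log n)^b' iff a > a', or (a = a' and b > b'). Ranking the 5 terms shows the dominant one is 7 · n^4 · (log n)^3. Hence f(n) ∈ Θ(n^4 · (log n)^3).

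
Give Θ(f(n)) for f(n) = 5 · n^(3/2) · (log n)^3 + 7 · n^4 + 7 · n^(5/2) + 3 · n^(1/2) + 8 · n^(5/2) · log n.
f(n) ∈ Θ(n^4)

Compare the terms by growth order. For large n, n^a · (log n)^b dominates n^a' · (log n)^b' iff a > a', or (a = a' and b > b'). Ranking the 5 terms shows the dominant one is 7 · n^4. Hence f(n) ∈ Θ(n^4).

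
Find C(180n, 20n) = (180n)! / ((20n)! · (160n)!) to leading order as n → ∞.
C(180n, 20n) ~ (387420489/16777216)^(20n) · sqrt(9/(16π·20n))

Write N = 20n. Apply Stirling to each factorial:
  (9N)! ~ sqrt(2π·9N) · (9N/e)^(9N),
  N! ~ sqrt(2π N) · (N/e)^N,
  (8N)! ~ sqrt(2π·8N) · (8N/e)^(8N).
The exponential factors combine to (9N)^(9N) / (N^N · (8N)^(8N)) = 9^(9N)/8^(8N) = (9^9/8^8)^N = (387420489/16777216)^N.
The square-root prefactors combine to sqrt(2π·9N) / (sqrt(2π N)·sqrt(2π·8N)) = sqrt(9 / (2π·8·N)) = sqrt(9/(16π·20n)).
Substituting N = 20n: C(180n, 20n) ~ (387420489/16777216)^(20n) · sqrt(9/(16π·20n)).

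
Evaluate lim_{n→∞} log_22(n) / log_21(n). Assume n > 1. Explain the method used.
lim = ln(21) / ln(22) = log_22(21)

Change of base: log_22(n) = ln n / ln 22 and log_21(n) = ln n / ln 21. The ratio is (ln n / ln 22) · (ln 21 / ln n) = ln 21 / ln 22, a constant independent of n. So the limit is ln 21 / ln 22 = log_22(21).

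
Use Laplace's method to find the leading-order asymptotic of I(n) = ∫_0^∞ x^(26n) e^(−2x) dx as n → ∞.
I(n) ~ (sqrt(2π·26n) / 2) · (26n/(2e))^(26n)

Write the integrand as exp(26n ln x − 2x) and set f(x) = 26n ln x − 2x. Then f'(x) = 26n/x − 2 = 0 at x* = 26n/2, and f''(x*) = −26n/x*^2 = −2^2/(26n). Laplace's method (interior maximum) gives
  I(n) ~ e^(f(x*)) · sqrt(2π / |f''(x*)|)
        = exp(26n ln(26n/2) − 26n) · sqrt(2π · 26n / 2^2)
        = (26n/2)^(26n) e^(−26n) · sqrt(2π·26n) / 2
        = (sqrt(2π·26n) / 2) · (26n/(2e))^(26n).
This matches Γ(26n+1)/2^(26n+1) with Stirling applied to Γ.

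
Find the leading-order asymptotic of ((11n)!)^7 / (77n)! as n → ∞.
((11n)!)^7/(77n)! ~ ((2π·11n)^(6/2) / sqrt(7)) · 7^(−7·11n)  →  0

Write N = 11n. Stirling: N! ~ sqrt(2π N)(N/e)^N and (7N)! ~ sqrt(2π·7N)·(7N/e)^(7N).
  (N!)^7/(7N)! ~ (2π N)^(7/2) (N/e)^(7N) / [sqrt(2π·7N) (7N/e)^(7N)]
     = (2π N)^(7/2) / sqrt(2π·7N) · (N/(7N))^(7N)
     = (2π N)^((7−1)/2) / sqrt(7) · 7^(−7N).
Since 7^7 > 1, the factor 7^(−7N) decays exponentially, so the ratio → 0. Substituting N = 11n gives the stated form.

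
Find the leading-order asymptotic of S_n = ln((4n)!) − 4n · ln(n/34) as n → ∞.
S_n ~ 4n · (ln 136 − 1) + O(ln n)

Stirling: ln((4n)!) = 4n ln(4n) − 4n + O(ln n).
  S_n = 4n ln(4n) − 4n − 4n ln(n/34) + O(ln n)
      = 4n ln(4n) − 4n ln n + 4n ln 34 − 4n + O(ln n)
      = 4n ln 4 + 4n ln 34 − 4n + O(ln n)
      = 4n (ln 136 − 1) + O(ln n).
Numerically ln(136) − 1 ≈ 3.9127.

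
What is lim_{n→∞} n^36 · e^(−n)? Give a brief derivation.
lim = 0

Exponentials with base > 1 dominate every fixed polynomial: for any fixed c, n^c / e^n → 0 as n → ∞ (e.g. by the ratio test, or since e^n grows faster than any power of n). Hence n^36 · e^(−n) = n^36 / e^n → 0.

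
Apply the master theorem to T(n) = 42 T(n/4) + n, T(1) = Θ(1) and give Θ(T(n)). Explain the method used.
T(n) = Θ(n^(log_4 42))

Master theorem: compare f(n) = n to n^(log_4 42) where log_4 42 ≈ 2.696. Since 1 < log_4 42, we have f(n) = O(n^(log_4 42 − ε)) for some ε > 0 — Case 1. Hence T(n) = Θ(n^(log_4 42)).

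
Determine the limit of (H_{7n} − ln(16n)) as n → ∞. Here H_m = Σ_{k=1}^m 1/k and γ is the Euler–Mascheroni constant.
lim = ln(7/16) + γ

By Euler-Maclaurin, H_m = ln m + γ + O(1/m). So
  H_{7n} − ln(16n) = ln(7n) + γ − ln(16n) + O(1/n)
                       = ln(7/16) + γ + O(1/n).
Hence the limit is ln(7/16) + γ.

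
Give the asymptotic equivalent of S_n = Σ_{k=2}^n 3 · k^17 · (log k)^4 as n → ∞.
S_n ~ n^18 · (log n)^4 / 6

By integral comparison, S_n = ∫_1^n 3 · x^17 · (log x)^4 dx + O(n^17 · (log n)^4). For the integral, the leading term of ∫_1^n x^17 (log x)^4 dx is n^18/18 · (log n)^4 (by repeated integration by parts; each step lowers the log-exponent and produces a relatively O(1/log n) correction). Hence S_n ~ n^18 · (log n)^4 / 6.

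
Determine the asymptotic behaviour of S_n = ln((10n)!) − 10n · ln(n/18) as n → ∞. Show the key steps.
S_n ~ 10n · (ln 180 − 1) + O(ln n)

Stirling: ln((10n)!) = 10n ln(10n) − 10n + O(ln n).
  S_n = 10n ln(10n) − 10n − 10n ln(n/18) + O(ln n)
      = 10n ln(10n) − 10n ln n + 10n ln 18 − 10n + O(ln n)
      = 10n ln 10 + 10n ln 18 − 10n + O(ln n)
      = 10n (ln 180 − 1) + O(ln n).
Numerically ln(180) − 1 ≈ 4.1930.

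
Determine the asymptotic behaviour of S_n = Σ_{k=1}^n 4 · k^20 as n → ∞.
S_n ~ 4 · n^21 / 21

By integral comparison (Euler-Maclaurin), Σ_{k=1}^n 4 · k^20 = 4 · ∫_0^n x^20 dx + O(n^20) = 4 · n^21/21 + O(n^20). (Equivalently, Faulhaber's formula gives the same leading term.)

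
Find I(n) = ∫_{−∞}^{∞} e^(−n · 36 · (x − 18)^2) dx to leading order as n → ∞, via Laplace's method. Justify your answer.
I(n) = sqrt(π/(36n))

Here φ(x) = 36 · (x − 18)^2 has its unique minimum at x* = 18 with φ(x*) = 0 and φ''(x*) = 72. Laplace's method gives
  I(n) ~ e^(−n φ(x*)) · sqrt(2π / (n · φ''(x*))) = sqrt(2π / (72n)) = sqrt(π/(36n)).
This is exact: substituting u = (x − 18)·sqrt(36n) gives I(n) = (1/sqrt(36n)) ∫_{−∞}^{∞} e^(−u^2) du = sqrt(π/(36n)).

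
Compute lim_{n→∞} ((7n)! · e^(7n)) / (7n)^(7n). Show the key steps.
lim = ∞

Stirling: (7n)! ~ sqrt(2π·7n) · (7n/e)^(7n). Hence
  (7n)! · e^(7n) / (7n)^(7n) ~ sqrt(2π·7n) = sqrt(2π·7) · sqrt(n) → ∞.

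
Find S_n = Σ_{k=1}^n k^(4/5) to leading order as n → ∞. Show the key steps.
S_n ~ (5/9) · n^(9/5)

Integral comparison: Σ_{k=1}^n k^(4/5) = ∫_0^n x^(4/5) dx + O(n^(4/5)). The integral is n^(1 + 4/5) / (1 + 4/5) = n^((4+5)/5) / ((4+5)/5) = (5/9) · n^(9/5).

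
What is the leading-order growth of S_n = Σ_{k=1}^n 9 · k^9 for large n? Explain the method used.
S_n ~ 9 · n^10 / 10

By integral comparison (Euler-Maclaurin), Σ_{k=1}^n 9 · k^9 = 9 · ∫_0^n x^9 dx + O(n^9) = 9 · n^10/10 + O(n^9). (Equivalently, Faulhaber's formula gives the same leading term.)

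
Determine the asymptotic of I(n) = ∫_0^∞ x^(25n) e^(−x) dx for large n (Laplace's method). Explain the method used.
I(n) ~ sqrt(2π·25n) · (25n/e)^(25n)

Write the integrand as exp(25n ln x − x) and set f(x) = 25n ln x − x. Then f'(x) = 25n/x − 1 = 0 at x* = 25n, and f''(x*) = −25n/x*^2 = −1/(25n). Laplace's method (interior maximum) gives
  I(n) ~ e^(f(x*)) · sqrt(2π / |f''(x*)|)
        = exp(25n ln(25n) − 25n) · sqrt(2π · 25n)
        = (25n)^(25n) e^(−25n) · sqrt(2π·25n)
        = sqrt(2π·25n) · (25n/e)^(25n).
This matches Γ(25n+1) with Stirling applied to Γ.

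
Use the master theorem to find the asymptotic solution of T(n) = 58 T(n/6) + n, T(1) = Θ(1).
T(n) = Θ(n^(log_6 58))

Master theorem: compare f(n) = n to n^(log_6 58) where log_6 58 ≈ 2.266. Since 1 < log_6 58, we have f(n) = O(n^(log_6 58 − ε)) for some ε > 0 — Case 1. Hence T(n) = Θ(n^(log_6 58)).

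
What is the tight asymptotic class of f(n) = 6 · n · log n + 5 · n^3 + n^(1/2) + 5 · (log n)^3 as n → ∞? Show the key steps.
f(n) ∈ Θ(n^3)

Compare the terms by growth order. For large n, n^a · (log n)^b dominates n^a' · (log n)^b' iff a > a', or (a = a' and b > b'). Ranking the 4 terms shows the dominant one is 5 · n^3. Hence f(n) ∈ Θ(n^3).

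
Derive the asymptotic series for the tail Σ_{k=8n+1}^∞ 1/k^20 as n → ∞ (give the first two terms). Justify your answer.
Σ_{k>8n} 1/k^20 = 1/(19 · (8n)^19) − 1/(2 · (8n)^20) + O(1/(8n)^21)

Compare to the integral: ∫_{8n}^∞ x^(−20) dx = [−x^(−19)/19]_{8n}^∞ = 1/((20−1)·(8n)^19). The Euler-Maclaurin correction adds −f(8n)/2 = −1/(2·(8n)^20). Euler-Maclaurin then gives
  Σ_{k>8n} 1/k^20 = ∫_{8n}^∞ dx/x^20 − 1/(2·(8n)^20) + O(1/(8n)^21).
(Equivalently this is ζ(20) − Σ_{k≤8n} 1/k^20.)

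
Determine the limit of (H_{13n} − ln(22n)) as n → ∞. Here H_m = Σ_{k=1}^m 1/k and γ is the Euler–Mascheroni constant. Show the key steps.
lim = ln(13/22) + γ

By Euler-Maclaurin, H_m = ln m + γ + O(1/m). So
  H_{13n} − ln(22n) = ln(13n) + γ − ln(22n) + O(1/n)
                       = ln(13/22) + γ + O(1/n).
Hence the limit is ln(13/22) + γ.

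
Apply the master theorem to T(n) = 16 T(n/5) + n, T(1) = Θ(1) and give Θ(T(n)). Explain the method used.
T(n) = Θ(n^(log_5 16))

Master theorem: compare f(n) = n to n^(log_5 16) where log_5 16 ≈ 1.723. Since 1 < log_5 16, we have f(n) = O(n^(log_5 16 − ε)) for some ε > 0 — Case 1. Hence T(n) = Θ(n^(log_5 16)).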